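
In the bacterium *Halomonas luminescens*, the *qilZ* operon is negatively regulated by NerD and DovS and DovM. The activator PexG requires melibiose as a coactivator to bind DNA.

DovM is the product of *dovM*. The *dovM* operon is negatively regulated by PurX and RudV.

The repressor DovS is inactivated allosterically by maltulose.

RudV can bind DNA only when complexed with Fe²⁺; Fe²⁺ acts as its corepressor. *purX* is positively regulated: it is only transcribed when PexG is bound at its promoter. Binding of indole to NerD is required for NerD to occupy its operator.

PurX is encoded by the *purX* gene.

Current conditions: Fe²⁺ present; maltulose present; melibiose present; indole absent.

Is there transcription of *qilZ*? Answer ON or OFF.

Indole is absent, so NerD is inactive.
Maltulose is present, so DovS is inactive.
Melibiose is present, so PexG is active.
No repressor is bound and PexG is active, so *purX* is transcribed.
So PurX is produced and active.
Fe²⁺ is present, so RudV is active.
With repressor PurX bound, *dovM* is not transcribed.
So DovM is not produced.
With no repressor bound, *qilZ* is transcribed.

ON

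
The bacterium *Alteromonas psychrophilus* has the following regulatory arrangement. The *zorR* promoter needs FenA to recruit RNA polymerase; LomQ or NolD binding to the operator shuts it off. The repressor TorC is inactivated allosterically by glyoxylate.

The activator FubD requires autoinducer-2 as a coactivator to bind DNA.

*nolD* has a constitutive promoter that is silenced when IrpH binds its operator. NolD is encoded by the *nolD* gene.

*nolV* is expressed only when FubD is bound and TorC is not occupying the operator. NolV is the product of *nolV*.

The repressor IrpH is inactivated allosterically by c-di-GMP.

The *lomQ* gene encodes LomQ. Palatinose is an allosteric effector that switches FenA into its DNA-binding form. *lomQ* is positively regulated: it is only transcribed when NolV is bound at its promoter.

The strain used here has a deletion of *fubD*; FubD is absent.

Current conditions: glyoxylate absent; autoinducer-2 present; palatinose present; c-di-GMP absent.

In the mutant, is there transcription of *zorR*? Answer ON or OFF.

Palatinose is present, so FenA is active.
Glyoxylate is absent, so TorC is active.
FubD is non-functional in this strain, so it has no effect.
With repressor TorC bound, *nolV* is not transcribed.
So NolV is not produced.
Required activator NolV is absent, so *lomQ* is not transcribed.
So LomQ is not produced.
c-di-GMP is absent, so IrpH is active.
With repressor IrpH bound, *nolD* is not transcribed.
So NolD is not produced.
No repressor is bound and FenA is active, so *zorR* is transcribed.

ON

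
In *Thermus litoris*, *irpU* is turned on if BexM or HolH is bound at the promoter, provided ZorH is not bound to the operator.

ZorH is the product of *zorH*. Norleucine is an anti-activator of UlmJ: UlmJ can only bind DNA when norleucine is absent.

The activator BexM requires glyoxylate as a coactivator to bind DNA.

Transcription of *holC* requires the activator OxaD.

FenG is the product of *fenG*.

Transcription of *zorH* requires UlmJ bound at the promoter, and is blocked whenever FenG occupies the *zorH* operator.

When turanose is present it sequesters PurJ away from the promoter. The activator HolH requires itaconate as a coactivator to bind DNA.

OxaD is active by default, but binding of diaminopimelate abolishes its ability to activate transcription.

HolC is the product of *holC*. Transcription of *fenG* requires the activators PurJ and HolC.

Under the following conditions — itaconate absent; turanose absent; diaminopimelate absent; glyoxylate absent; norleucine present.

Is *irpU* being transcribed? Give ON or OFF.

OFF

Norleucine is present, so UlmJ is inactive.
Turanose is absent, so PurJ is active.
Diaminopimelate is absent, so OxaD is active.
No repressor is bound and OxaD is active, so *holC* is transcribed.
So HolC is produced and active.
No repressor is bound and PurJ and HolC are active, so *fenG* is transcribed.
So FenG is produced and active.
With repressor FenG bound, *zorH* is not transcribed.
So ZorH is not produced.
Glyoxylate is absent, so BexM is inactive.
Itaconate is absent, so HolH is inactive.
No activator is available at the *irpU* promoter, so *irpU* is not transcribed.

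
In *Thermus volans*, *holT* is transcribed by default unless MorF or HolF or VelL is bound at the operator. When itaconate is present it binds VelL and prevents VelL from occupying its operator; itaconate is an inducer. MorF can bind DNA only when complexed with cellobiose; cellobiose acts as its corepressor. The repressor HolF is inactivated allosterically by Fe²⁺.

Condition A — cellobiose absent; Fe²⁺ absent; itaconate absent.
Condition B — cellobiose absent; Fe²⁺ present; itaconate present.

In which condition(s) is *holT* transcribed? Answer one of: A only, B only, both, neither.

Condition A:
Cellobiose is absent, so MorF is inactive.
Fe²⁺ is absent, so HolF is active.
Itaconate is absent, so VelL is active.
With repressor HolF bound, *holT* is not transcribed.
→ *holT* is OFF in A.
Condition B:
Cellobiose is absent, so MorF is inactive.
Fe²⁺ is present, so HolF is inactive.
Itaconate is present, so VelL is inactive.
With no repressor bound, *holT* is transcribed.
→ *holT* is ON in B.

B only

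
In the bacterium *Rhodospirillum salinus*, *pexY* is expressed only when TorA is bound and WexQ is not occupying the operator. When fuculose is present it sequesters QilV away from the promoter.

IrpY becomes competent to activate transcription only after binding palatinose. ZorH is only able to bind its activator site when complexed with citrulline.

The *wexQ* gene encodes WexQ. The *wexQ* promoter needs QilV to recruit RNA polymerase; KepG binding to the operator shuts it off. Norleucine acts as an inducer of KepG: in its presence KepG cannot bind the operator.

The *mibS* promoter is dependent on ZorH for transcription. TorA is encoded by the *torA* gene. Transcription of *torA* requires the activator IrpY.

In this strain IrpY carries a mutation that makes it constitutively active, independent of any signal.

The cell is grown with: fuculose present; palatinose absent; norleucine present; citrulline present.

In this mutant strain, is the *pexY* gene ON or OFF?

ON

Norleucine is present, so KepG is inactive.
Fuculose is present, so QilV is inactive.
Required activator QilV is absent, so *wexQ* is not transcribed.
So WexQ is not produced.
IrpY is constitutively active in this strain.
No repressor is bound and IrpY is active, so *torA* is transcribed.
So TorA is produced and active.
No repressor is bound and TorA is active, so *pexY* is transcribed.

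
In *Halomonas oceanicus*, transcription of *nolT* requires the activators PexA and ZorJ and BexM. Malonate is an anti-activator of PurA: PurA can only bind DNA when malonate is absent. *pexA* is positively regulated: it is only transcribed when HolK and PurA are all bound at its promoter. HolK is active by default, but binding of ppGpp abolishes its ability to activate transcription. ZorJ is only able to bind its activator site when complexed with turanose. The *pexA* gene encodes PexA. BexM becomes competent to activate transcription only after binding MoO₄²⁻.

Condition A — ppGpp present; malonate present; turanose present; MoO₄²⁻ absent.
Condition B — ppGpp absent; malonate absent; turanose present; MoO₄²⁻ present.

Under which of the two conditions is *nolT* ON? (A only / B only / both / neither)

B only

Condition A:
ppGpp is present, so HolK is inactive.
Malonate is present, so PurA is inactive.
Required activator HolK is absent, so *pexA* is not transcribed.
So PexA is not produced.
Turanose is present, so ZorJ is active.
MoO₄²⁻ is absent, so BexM is inactive.
Required activator PexA is absent, so *nolT* is not transcribed.
→ *nolT* is OFF in A.
Condition B:
ppGpp is absent, so HolK is active.
Malonate is absent, so PurA is active.
No repressor is bound and HolK and PurA are active, so *pexA* is transcribed.
So PexA is produced and active.
Turanose is present, so ZorJ is active.
MoO₄²⁻ is present, so BexM is active.
No repressor is bound and PexA and ZorJ and BexM are active, so *nolT* is transcribed.
→ *nolT* is ON in B.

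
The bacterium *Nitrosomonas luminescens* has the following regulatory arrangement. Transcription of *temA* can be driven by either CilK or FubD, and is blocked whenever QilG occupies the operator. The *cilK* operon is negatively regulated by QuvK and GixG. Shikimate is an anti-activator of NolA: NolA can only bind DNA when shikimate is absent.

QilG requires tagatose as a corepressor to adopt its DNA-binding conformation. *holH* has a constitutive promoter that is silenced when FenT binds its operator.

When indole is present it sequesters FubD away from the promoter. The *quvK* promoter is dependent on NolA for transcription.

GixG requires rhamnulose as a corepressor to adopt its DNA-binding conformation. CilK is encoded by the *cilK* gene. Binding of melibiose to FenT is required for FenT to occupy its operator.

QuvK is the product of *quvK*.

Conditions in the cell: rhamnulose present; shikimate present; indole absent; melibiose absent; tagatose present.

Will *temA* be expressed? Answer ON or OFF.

OFF

Shikimate is present, so NolA is inactive.
Required activator NolA is absent, so *quvK* is not transcribed.
So QuvK is not produced.
Rhamnulose is present, so GixG is active.
With repressor GixG bound, *cilK* is not transcribed.
So CilK is not produced.
Indole is absent, so FubD is active.
Tagatose is present, so QilG is active.
With repressor QilG bound, *temA* is not transcribed.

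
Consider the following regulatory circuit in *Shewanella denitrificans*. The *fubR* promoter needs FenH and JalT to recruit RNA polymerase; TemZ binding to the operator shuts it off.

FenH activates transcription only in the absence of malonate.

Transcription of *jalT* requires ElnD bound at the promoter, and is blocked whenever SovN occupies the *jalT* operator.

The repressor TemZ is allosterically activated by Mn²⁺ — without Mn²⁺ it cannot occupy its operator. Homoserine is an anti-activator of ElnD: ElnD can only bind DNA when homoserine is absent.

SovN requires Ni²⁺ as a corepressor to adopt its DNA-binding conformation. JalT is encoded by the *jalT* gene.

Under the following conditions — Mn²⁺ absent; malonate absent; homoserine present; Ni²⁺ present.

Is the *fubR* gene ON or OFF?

OFF

Malonate is absent, so FenH is active.
Mn²⁺ is absent, so TemZ is inactive.
Ni²⁺ is present, so SovN is active.
Homoserine is present, so ElnD is inactive.
With repressor SovN bound, *jalT* is not transcribed.
So JalT is not produced.
Required activator JalT is absent, so *fubR* is not transcribed.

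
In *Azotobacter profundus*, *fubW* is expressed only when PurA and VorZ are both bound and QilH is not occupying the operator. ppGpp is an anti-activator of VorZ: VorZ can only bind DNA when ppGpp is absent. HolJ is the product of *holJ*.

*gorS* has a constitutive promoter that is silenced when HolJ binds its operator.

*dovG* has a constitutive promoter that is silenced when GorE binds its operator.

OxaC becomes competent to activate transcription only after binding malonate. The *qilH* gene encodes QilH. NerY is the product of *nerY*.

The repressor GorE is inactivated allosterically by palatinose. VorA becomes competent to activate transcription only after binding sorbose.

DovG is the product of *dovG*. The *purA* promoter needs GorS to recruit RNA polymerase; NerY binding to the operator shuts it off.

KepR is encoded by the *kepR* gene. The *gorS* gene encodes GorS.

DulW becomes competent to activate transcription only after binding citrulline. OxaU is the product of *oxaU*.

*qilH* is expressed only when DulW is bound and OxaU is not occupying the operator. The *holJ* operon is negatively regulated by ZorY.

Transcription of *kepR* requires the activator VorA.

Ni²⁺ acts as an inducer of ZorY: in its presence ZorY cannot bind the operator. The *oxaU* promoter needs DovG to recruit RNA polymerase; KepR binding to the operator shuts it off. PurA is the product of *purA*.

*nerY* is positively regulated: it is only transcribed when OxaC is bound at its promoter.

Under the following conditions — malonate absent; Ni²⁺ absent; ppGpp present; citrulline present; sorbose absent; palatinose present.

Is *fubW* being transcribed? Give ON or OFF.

OFF

Citrulline is present, so DulW is active.
Sorbose is absent, so VorA is inactive.
Required activator VorA is absent, so *kepR* is not transcribed.
So KepR is not produced.
Palatinose is present, so GorE is inactive.
With no repressor bound, *dovG* is transcribed.
So DovG is produced and active.
No repressor is bound and DovG is active, so *oxaU* is transcribed.
So OxaU is produced and active.
With repressor OxaU bound, *qilH* is not transcribed.
So QilH is not produced.
Ni²⁺ is absent, so ZorY is active.
With repressor ZorY bound, *holJ* is not transcribed.
So HolJ is not produced.
With no repressor bound, *gorS* is transcribed.
So GorS is produced and active.
Malonate is absent, so OxaC is inactive.
Required activator OxaC is absent, so *nerY* is not transcribed.
So NerY is not produced.
No repressor is bound and GorS is active, so *purA* is transcribed.
So PurA is produced and active.
ppGpp is present, so VorZ is inactive.
Required activator VorZ is absent, so *fubW* is not transcribed.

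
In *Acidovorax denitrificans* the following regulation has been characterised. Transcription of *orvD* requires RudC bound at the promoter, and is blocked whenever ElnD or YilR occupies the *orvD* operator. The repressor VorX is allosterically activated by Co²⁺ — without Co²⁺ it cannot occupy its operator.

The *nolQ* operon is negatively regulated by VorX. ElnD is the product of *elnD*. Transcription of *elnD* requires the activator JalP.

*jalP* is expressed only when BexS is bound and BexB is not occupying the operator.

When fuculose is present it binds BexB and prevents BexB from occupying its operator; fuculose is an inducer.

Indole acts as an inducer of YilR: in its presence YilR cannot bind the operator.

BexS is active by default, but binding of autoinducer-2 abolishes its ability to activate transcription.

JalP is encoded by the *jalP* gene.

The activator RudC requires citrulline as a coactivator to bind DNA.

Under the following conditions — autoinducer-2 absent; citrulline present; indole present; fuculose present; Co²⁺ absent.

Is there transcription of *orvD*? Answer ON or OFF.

OFF

Fuculose is present, so BexB is inactive.
Autoinducer-2 is absent, so BexS is active.
No repressor is bound and BexS is active, so *jalP* is transcribed.
So JalP is produced and active.
No repressor is bound and JalP is active, so *elnD* is transcribed.
So ElnD is produced and active.
Indole is present, so YilR is inactive.
Citrulline is present, so RudC is active.
With repressor ElnD bound, *orvD* is not transcribed.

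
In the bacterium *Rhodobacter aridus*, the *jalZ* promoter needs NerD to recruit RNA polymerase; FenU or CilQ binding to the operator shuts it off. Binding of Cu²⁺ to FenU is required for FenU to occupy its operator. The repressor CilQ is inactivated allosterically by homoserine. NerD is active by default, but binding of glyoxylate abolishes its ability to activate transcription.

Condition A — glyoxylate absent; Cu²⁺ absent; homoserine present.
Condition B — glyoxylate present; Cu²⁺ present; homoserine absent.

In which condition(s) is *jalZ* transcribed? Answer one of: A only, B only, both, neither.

A only

Condition A:
Glyoxylate is absent, so NerD is active.
Cu²⁺ is absent, so FenU is inactive.
Homoserine is present, so CilQ is inactive.
No repressor is bound and NerD is active, so *jalZ* is transcribed.
→ *jalZ* is ON in A.
Condition B:
Glyoxylate is present, so NerD is inactive.
Cu²⁺ is present, so FenU is active.
Homoserine is absent, so CilQ is active.
With repressor FenU bound, *jalZ* is not transcribed.
→ *jalZ* is OFF in B.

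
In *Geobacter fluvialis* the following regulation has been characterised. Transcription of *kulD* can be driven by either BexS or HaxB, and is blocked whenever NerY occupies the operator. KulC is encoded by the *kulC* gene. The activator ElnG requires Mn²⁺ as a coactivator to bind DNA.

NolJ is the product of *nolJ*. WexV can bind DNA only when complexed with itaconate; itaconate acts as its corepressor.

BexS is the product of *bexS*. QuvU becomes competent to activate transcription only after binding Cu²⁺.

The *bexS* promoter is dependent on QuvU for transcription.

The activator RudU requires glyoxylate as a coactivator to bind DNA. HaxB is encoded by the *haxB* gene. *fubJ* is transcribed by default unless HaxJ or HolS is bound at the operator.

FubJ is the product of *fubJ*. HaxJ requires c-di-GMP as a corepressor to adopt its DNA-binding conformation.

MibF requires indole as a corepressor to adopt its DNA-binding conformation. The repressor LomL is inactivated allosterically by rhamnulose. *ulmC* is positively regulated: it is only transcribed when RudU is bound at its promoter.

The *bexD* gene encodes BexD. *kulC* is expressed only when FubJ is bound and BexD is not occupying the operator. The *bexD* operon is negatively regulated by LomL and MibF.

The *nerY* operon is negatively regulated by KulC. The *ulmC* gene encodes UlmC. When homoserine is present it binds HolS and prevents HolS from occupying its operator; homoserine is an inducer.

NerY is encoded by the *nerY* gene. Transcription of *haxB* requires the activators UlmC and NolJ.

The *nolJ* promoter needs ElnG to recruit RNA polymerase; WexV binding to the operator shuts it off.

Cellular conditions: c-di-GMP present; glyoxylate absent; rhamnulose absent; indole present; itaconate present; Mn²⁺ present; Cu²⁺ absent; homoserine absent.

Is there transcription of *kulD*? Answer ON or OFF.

Cu²⁺ is absent, so QuvU is inactive.
Required activator QuvU is absent, so *bexS* is not transcribed.
So BexS is not produced.
c-di-GMP is present, so HaxJ is active.
Homoserine is absent, so HolS is active.
With repressor HaxJ bound, *fubJ* is not transcribed.
So FubJ is not produced.
Rhamnulose is absent, so LomL is active.
Indole is present, so MibF is active.
With repressor LomL bound, *bexD* is not transcribed.
So BexD is not produced.
Required activator FubJ is absent, so *kulC* is not transcribed.
So KulC is not produced.
With no repressor bound, *nerY* is transcribed.
So NerY is produced and active.
Glyoxylate is absent, so RudU is inactive.
Required activator RudU is absent, so *ulmC* is not transcribed.
So UlmC is not produced.
Mn²⁺ is present, so ElnG is active.
Itaconate is present, so WexV is active.
With repressor WexV bound, *nolJ* is not transcribed.
So NolJ is not produced.
Required activator UlmC is absent, so *haxB* is not transcribed.
So HaxB is not produced.
With repressor NerY bound, *kulD* is not transcribed.

OFF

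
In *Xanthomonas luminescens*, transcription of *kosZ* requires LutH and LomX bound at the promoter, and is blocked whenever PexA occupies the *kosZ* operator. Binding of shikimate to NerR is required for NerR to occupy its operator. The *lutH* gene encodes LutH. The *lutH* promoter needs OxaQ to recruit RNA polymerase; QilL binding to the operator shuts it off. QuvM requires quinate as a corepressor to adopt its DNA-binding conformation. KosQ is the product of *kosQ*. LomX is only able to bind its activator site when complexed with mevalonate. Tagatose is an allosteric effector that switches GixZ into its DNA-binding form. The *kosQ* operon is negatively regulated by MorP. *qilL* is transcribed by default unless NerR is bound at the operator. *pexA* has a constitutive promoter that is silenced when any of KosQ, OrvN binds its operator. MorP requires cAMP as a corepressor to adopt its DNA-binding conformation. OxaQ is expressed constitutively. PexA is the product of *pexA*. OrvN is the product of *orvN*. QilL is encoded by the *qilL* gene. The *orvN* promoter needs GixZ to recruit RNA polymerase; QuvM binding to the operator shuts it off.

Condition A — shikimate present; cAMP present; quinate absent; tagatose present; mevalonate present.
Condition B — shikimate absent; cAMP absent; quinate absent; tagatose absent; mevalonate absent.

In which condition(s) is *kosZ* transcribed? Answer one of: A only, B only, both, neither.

A only

Condition A:
Shikimate is present, so NerR is active.
With repressor NerR bound, *qilL* is not transcribed.
So QilL is not produced.
OxaQ is produced constitutively and is active.
No repressor is bound and OxaQ is active, so *lutH* is transcribed.
So LutH is produced and active.
cAMP is present, so MorP is active.
With repressor MorP bound, *kosQ* is not transcribed.
So KosQ is not produced.
Quinate is absent, so QuvM is inactive.
Tagatose is present, so GixZ is active.
No repressor is bound and GixZ is active, so *orvN* is transcribed.
So OrvN is produced and active.
With repressor OrvN bound, *pexA* is not transcribed.
So PexA is not produced.
Mevalonate is present, so LomX is active.
No repressor is bound and LutH and LomX are active, so *kosZ* is transcribed.
→ *kosZ* is ON in A.
Condition B:
Shikimate is absent, so NerR is inactive.
With no repressor bound, *qilL* is transcribed.
So QilL is produced and active.
OxaQ is produced constitutively and is active.
With repressor QilL bound, *lutH* is not transcribed.
So LutH is not produced.
cAMP is absent, so MorP is inactive.
With no repressor bound, *kosQ* is transcribed.
So KosQ is produced and active.
Quinate is absent, so QuvM is inactive.
Tagatose is absent, so GixZ is inactive.
Required activator GixZ is absent, so *orvN* is not transcribed.
So OrvN is not produced.
With repressor KosQ bound, *pexA* is not transcribed.
So PexA is not produced.
Mevalonate is absent, so LomX is inactive.
Required activator LutH is absent, so *kosZ* is not transcribed.
→ *kosZ* is OFF in B.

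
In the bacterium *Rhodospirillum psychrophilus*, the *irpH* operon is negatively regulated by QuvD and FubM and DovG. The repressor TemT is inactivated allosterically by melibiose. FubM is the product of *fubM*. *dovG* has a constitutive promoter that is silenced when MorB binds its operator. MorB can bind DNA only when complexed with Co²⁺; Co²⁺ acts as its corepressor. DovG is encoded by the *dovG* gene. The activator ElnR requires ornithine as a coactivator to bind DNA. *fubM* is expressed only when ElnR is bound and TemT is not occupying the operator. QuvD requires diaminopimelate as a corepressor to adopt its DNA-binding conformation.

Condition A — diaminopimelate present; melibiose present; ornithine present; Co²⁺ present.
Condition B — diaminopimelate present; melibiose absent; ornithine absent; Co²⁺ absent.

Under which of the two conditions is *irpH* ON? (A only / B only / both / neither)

Condition A:
Diaminopimelate is present, so QuvD is active.
Melibiose is present, so TemT is inactive.
Ornithine is present, so ElnR is active.
No repressor is bound and ElnR is active, so *fubM* is transcribed.
So FubM is produced and active.
Co²⁺ is present, so MorB is active.
With repressor MorB bound, *dovG* is not transcribed.
So DovG is not produced.
With repressor QuvD bound, *irpH* is not transcribed.
→ *irpH* is OFF in A.
Condition B:
Diaminopimelate is present, so QuvD is active.
Melibiose is absent, so TemT is active.
Ornithine is absent, so ElnR is inactive.
With repressor TemT bound, *fubM* is not transcribed.
So FubM is not produced.
Co²⁺ is absent, so MorB is inactive.
With no repressor bound, *dovG* is transcribed.
So DovG is produced and active.
With repressor QuvD bound, *irpH* is not transcribed.
→ *irpH* is OFF in B.

neither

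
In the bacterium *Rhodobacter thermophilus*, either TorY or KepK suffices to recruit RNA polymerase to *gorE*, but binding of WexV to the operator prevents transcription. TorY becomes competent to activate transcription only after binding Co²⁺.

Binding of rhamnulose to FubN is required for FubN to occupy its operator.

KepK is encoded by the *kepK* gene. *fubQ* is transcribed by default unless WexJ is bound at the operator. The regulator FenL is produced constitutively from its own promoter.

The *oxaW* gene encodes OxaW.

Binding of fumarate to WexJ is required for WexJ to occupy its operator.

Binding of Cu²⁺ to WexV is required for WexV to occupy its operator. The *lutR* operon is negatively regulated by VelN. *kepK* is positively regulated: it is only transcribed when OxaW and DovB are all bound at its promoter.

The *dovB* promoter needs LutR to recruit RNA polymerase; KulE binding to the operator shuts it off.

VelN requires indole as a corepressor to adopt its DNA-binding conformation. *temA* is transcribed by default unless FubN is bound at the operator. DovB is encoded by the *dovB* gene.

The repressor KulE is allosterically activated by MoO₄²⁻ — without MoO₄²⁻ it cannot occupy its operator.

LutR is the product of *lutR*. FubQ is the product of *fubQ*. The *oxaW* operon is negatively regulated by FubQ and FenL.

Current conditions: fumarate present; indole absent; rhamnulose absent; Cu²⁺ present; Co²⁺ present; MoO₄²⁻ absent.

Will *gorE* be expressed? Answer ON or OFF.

Co²⁺ is present, so TorY is active.
Fumarate is present, so WexJ is active.
With repressor WexJ bound, *fubQ* is not transcribed.
So FubQ is not produced.
FenL is produced constitutively and is active.
With repressor FenL bound, *oxaW* is not transcribed.
So OxaW is not produced.
MoO₄²⁻ is absent, so KulE is inactive.
Indole is absent, so VelN is inactive.
With no repressor bound, *lutR* is transcribed.
So LutR is produced and active.
No repressor is bound and LutR is active, so *dovB* is transcribed.
So DovB is produced and active.
Required activator OxaW is absent, so *kepK* is not transcribed.
So KepK is not produced.
Cu²⁺ is present, so WexV is active.
With repressor WexV bound, *gorE* is not transcribed.

OFF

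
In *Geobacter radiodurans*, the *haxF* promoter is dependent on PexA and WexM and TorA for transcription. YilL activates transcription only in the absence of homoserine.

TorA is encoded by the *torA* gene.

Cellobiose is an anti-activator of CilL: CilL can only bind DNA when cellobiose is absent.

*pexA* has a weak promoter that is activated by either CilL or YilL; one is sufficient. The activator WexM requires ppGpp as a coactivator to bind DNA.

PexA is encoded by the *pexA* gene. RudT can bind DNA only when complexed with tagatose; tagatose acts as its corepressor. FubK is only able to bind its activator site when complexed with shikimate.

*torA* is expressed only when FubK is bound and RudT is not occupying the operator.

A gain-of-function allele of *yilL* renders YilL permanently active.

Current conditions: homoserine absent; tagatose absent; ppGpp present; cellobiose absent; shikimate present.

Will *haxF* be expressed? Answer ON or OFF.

Cellobiose is absent, so CilL is active.
YilL is constitutively active in this strain.
Activator CilL is present, so *pexA* is transcribed.
So PexA is produced and active.
ppGpp is present, so WexM is active.
Tagatose is absent, so RudT is inactive.
Shikimate is present, so FubK is active.
No repressor is bound and FubK is active, so *torA* is transcribed.
So TorA is produced and active.
No repressor is bound and PexA and WexM and TorA are active, so *haxF* is transcribed.

ON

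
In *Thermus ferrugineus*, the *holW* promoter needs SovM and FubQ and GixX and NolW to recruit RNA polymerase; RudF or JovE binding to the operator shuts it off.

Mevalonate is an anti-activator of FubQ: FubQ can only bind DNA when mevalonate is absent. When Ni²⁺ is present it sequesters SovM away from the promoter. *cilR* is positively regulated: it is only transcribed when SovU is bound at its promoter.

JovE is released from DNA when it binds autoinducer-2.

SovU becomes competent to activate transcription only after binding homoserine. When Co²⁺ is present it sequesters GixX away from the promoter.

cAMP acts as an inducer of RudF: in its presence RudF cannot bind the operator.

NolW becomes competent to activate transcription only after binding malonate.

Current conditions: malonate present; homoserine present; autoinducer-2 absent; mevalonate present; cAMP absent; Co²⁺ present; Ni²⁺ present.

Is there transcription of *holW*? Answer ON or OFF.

OFF

Ni²⁺ is present, so SovM is inactive.
cAMP is absent, so RudF is active.
Mevalonate is present, so FubQ is inactive.
Autoinducer-2 is absent, so JovE is active.
Co²⁺ is present, so GixX is inactive.
Malonate is present, so NolW is active.
With repressor RudF bound, *holW* is not transcribed.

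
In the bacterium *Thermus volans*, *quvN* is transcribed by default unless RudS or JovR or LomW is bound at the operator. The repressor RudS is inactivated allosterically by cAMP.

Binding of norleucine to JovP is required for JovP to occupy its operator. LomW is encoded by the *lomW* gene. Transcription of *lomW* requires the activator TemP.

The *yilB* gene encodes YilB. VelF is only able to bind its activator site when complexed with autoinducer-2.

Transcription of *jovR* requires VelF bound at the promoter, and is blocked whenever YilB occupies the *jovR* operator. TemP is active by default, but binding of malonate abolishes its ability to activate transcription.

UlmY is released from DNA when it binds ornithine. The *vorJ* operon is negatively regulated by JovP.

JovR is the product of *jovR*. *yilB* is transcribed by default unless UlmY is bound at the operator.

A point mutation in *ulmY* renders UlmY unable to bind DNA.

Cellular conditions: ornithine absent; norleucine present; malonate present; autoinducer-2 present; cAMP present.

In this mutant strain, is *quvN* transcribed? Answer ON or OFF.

cAMP is present, so RudS is inactive.
UlmY is non-functional in this strain, so it has no effect.
With no repressor bound, *yilB* is transcribed.
So YilB is produced and active.
Autoinducer-2 is present, so VelF is active.
With repressor YilB bound, *jovR* is not transcribed.
So JovR is not produced.
Malonate is present, so TemP is inactive.
Required activator TemP is absent, so *lomW* is not transcribed.
So LomW is not produced.
With no repressor bound, *quvN* is transcribed.

ON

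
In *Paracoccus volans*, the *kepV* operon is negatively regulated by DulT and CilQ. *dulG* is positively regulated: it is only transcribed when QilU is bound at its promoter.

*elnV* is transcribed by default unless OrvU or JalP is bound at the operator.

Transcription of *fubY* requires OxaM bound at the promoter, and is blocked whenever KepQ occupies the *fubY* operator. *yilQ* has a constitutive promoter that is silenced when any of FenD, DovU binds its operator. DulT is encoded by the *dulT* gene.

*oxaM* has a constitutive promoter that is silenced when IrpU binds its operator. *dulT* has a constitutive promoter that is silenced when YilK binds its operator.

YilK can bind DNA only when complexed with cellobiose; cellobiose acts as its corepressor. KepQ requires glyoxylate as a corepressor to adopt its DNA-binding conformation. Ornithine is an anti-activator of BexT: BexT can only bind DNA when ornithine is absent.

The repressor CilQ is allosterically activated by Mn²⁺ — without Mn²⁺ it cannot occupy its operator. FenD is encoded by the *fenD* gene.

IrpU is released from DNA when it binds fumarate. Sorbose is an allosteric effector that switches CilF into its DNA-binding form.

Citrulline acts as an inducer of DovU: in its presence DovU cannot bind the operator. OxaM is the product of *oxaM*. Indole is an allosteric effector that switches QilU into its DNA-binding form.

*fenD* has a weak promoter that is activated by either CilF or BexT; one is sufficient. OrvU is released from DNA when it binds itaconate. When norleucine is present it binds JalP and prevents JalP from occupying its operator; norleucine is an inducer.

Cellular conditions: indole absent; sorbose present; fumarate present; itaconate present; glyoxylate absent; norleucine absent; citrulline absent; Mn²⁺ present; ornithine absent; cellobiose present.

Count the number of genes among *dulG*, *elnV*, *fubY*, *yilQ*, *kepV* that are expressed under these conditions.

Indole is absent, so QilU is inactive.
Required activator QilU is absent, so *dulG* is not transcribed.
→ *dulG* is OFF.
Itaconate is present, so OrvU is inactive.
Norleucine is absent, so JalP is active.
With repressor JalP bound, *elnV* is not transcribed.
→ *elnV* is OFF.
Fumarate is present, so IrpU is inactive.
With no repressor bound, *oxaM* is transcribed.
So OxaM is produced and active.
Glyoxylate is absent, so KepQ is inactive.
No repressor is bound and OxaM is active, so *fubY* is transcribed.
→ *fubY* is ON.
Sorbose is present, so CilF is active.
Ornithine is absent, so BexT is active.
Activator CilF is present, so *fenD* is transcribed.
So FenD is produced and active.
Citrulline is absent, so DovU is active.
With repressor FenD bound, *yilQ* is not transcribed.
→ *yilQ* is OFF.
Cellobiose is present, so YilK is active.
With repressor YilK bound, *dulT* is not transcribed.
So DulT is not produced.
Mn²⁺ is present, so CilQ is active.
With repressor CilQ bound, *kepV* is not transcribed.
→ *kepV* is OFF.
1 of the 5 genes is transcribed.

1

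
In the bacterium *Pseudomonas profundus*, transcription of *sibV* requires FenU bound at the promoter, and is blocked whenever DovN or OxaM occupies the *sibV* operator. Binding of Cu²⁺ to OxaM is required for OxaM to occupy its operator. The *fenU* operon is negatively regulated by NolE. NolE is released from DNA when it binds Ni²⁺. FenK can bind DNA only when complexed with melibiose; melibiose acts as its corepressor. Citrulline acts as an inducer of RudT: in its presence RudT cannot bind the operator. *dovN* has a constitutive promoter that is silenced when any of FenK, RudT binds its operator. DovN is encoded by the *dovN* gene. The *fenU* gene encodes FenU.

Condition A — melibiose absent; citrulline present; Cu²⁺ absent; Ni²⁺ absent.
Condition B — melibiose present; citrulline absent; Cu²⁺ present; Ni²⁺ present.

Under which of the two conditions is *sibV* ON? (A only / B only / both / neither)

neither

Condition A:
Melibiose is absent, so FenK is inactive.
Citrulline is present, so RudT is inactive.
With no repressor bound, *dovN* is transcribed.
So DovN is produced and active.
Cu²⁺ is absent, so OxaM is inactive.
Ni²⁺ is absent, so NolE is active.
With repressor NolE bound, *fenU* is not transcribed.
So FenU is not produced.
With repressor DovN bound, *sibV* is not transcribed.
→ *sibV* is OFF in A.
Condition B:
Melibiose is present, so FenK is active.
Citrulline is absent, so RudT is active.
With repressor FenK bound, *dovN* is not transcribed.
So DovN is not produced.
Cu²⁺ is present, so OxaM is active.
Ni²⁺ is present, so NolE is inactive.
With no repressor bound, *fenU* is transcribed.
So FenU is produced and active.
With repressor OxaM bound, *sibV* is not transcribed.
→ *sibV* is OFF in B.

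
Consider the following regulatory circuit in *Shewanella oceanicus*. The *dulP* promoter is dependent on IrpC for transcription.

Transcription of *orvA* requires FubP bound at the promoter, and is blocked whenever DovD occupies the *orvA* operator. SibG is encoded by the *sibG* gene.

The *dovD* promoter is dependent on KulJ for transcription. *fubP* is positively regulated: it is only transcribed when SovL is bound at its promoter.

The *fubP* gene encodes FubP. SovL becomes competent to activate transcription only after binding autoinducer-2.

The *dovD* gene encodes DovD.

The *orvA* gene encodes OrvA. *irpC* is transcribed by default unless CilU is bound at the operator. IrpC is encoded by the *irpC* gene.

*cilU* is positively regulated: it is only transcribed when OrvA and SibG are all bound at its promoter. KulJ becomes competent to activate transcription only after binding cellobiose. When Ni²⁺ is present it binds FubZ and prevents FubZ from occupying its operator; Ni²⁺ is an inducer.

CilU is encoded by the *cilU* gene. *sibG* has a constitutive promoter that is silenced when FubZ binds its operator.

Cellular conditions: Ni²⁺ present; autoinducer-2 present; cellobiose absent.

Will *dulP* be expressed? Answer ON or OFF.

Autoinducer-2 is present, so SovL is active.
No repressor is bound and SovL is active, so *fubP* is transcribed.
So FubP is produced and active.
Cellobiose is absent, so KulJ is inactive.
Required activator KulJ is absent, so *dovD* is not transcribed.
So DovD is not produced.
No repressor is bound and FubP is active, so *orvA* is transcribed.
So OrvA is produced and active.
Ni²⁺ is present, so FubZ is inactive.
With no repressor bound, *sibG* is transcribed.
So SibG is produced and active.
No repressor is bound and OrvA and SibG are active, so *cilU* is transcribed.
So CilU is produced and active.
With repressor CilU bound, *irpC* is not transcribed.
So IrpC is not produced.
Required activator IrpC is absent, so *dulP* is not transcribed.

OFF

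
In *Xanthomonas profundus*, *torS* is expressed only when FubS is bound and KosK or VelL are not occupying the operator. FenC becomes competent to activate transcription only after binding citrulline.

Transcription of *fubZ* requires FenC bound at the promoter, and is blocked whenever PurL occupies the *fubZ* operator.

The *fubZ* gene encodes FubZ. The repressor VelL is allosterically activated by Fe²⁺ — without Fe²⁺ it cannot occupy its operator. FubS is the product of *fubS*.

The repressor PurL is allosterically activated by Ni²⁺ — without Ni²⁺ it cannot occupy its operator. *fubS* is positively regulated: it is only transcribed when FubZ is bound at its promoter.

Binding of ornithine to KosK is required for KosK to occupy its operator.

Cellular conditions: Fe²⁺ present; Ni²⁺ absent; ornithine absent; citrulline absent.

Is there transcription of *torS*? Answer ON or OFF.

Ornithine is absent, so KosK is inactive.
Fe²⁺ is present, so VelL is active.
Citrulline is absent, so FenC is inactive.
Ni²⁺ is absent, so PurL is inactive.
Required activator FenC is absent, so *fubZ* is not transcribed.
So FubZ is not produced.
Required activator FubZ is absent, so *fubS* is not transcribed.
So FubS is not produced.
With repressor VelL bound, *torS* is not transcribed.

OFF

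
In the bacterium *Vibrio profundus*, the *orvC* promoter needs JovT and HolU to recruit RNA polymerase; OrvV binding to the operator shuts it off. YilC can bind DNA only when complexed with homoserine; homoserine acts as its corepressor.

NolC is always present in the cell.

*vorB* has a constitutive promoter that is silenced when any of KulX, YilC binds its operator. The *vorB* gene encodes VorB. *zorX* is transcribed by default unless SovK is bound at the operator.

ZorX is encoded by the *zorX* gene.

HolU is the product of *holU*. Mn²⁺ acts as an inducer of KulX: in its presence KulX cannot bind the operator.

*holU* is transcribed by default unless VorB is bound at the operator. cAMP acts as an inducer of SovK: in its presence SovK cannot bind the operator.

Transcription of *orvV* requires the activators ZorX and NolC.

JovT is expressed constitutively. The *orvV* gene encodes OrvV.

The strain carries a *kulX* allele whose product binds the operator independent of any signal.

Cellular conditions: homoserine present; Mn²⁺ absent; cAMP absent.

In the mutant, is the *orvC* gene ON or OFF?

ON

JovT is produced constitutively and is active.
KulX is constitutively active in this strain.
Homoserine is present, so YilC is active.
With repressor KulX bound, *vorB* is not transcribed.
So VorB is not produced.
With no repressor bound, *holU* is transcribed.
So HolU is produced and active.
cAMP is absent, so SovK is active.
With repressor SovK bound, *zorX* is not transcribed.
So ZorX is not produced.
NolC is produced constitutively and is active.
Required activator ZorX is absent, so *orvV* is not transcribed.
So OrvV is not produced.
No repressor is bound and JovT and HolU are active, so *orvC* is transcribed.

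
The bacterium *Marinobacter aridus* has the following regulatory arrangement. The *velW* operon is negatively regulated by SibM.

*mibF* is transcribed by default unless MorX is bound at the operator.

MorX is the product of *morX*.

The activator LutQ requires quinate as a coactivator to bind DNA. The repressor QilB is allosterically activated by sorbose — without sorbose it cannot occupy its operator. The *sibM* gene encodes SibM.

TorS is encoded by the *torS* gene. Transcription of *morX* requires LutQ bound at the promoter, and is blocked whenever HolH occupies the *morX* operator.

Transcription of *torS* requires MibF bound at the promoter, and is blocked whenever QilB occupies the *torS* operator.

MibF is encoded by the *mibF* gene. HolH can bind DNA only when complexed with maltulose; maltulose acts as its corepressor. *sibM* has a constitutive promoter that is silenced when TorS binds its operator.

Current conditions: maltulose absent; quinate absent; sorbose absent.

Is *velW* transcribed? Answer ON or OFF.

ON

Maltulose is absent, so HolH is inactive.
Quinate is absent, so LutQ is inactive.
Required activator LutQ is absent, so *morX* is not transcribed.
So MorX is not produced.
With no repressor bound, *mibF* is transcribed.
So MibF is produced and active.
Sorbose is absent, so QilB is inactive.
No repressor is bound and MibF is active, so *torS* is transcribed.
So TorS is produced and active.
With repressor TorS bound, *sibM* is not transcribed.
So SibM is not produced.
With no repressor bound, *velW* is transcribed.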